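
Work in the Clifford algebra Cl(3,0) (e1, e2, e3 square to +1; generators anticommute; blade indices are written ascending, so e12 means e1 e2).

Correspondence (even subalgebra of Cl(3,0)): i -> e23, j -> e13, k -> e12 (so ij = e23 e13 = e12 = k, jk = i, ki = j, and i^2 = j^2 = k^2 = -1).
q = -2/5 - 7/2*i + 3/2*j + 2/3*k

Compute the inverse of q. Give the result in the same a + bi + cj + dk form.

In blades: q = -2/5 + 2/3*e12 + 3/2*e13 - 7/2*e23.
With qbar = -2/5 - 2/3*e12 - 3/2*e13 + 7/2*e23 (scalar fixed, mapped units negated), q qbar = 6797/450 (the sum of squared coefficients), so q^-1 = qbar / (6797/450) = -180/6797 - 300/6797*e12 - 675/6797*e13 + 225/971*e23; translating back:
Answer: -180/6797 + 225/971*i - 675/6797*j - 300/6797*k


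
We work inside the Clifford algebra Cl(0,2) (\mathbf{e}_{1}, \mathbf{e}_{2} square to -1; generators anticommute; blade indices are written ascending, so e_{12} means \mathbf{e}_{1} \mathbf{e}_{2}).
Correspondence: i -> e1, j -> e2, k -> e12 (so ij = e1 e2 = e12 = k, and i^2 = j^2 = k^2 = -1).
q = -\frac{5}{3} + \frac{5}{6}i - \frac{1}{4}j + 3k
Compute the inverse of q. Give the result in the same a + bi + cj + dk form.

In blades: q = -\frac{5}{3} + \frac{5}{6} e_{1} - \frac{1}{4} e_{2} + 3 e_{12}.
With qbar = -\frac{5}{3} - \frac{5}{6} e_{1} + \frac{1}{4} e_{2} - 3 e_{12} (scalar fixed, mapped units negated), q qbar = \frac{1805}{144} (the sum of squared coefficients), so q^-1 = qbar / (\frac{1805}{144}) = -\frac{48}{361} - \frac{24}{361} e_{1} + \frac{36}{1805} e_{2} - \frac{432}{1805} e_{12}; translating back:
Answer: -\frac{48}{361} - \frac{24}{361}i + \frac{36}{1805}j - \frac{432}{1805}k


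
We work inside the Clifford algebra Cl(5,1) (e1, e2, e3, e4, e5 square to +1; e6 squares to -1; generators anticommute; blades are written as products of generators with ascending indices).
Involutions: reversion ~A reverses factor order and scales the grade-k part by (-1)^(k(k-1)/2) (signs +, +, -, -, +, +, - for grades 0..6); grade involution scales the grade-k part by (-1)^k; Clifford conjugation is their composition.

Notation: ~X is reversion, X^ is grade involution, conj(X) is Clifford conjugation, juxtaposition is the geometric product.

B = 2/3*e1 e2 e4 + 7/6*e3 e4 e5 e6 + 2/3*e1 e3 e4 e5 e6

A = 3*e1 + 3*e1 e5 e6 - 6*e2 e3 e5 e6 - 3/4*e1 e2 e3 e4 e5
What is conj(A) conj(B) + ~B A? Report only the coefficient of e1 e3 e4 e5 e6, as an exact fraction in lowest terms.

first term: -9*e2 e4 + 1/2*e2 e6 - 2*e3 e4 + 1/2*e3 e5 + 4*e1 e2 e4 - 7/8*e1 e2 e6 + 7/2*e1 e3 e4 + 2*e2 e4 e5 e6 + 2*e3 e4 e5 e6 + 1/2*e1 e3 e4 e5 e6
second term: 5*e2 e4 - 1/2*e2 e6 + 2*e3 e4 + 1/2*e3 e5 + 4*e1 e2 e4 - 7/8*e1 e2 e6 + 7/2*e1 e3 e4 - 2*e2 e4 e5 e6 + 2*e3 e4 e5 e6 + 15/2*e1 e3 e4 e5 e6
Answer: 8


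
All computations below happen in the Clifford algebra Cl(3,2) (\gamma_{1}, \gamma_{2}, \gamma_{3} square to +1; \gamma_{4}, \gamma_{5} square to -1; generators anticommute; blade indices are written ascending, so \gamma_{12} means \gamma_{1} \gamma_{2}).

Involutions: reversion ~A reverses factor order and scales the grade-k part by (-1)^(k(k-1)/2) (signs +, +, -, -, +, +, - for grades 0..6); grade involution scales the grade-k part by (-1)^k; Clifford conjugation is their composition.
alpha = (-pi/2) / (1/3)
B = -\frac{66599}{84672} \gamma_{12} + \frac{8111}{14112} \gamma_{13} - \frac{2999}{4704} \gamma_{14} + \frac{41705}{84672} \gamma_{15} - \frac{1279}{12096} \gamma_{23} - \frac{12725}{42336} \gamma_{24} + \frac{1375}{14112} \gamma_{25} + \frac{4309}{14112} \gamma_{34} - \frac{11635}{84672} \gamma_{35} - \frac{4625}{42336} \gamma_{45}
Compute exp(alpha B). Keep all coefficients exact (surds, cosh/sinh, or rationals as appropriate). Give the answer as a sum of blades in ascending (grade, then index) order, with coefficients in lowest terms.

B^2 term by term: the squares give (-\frac{66599}{84672})^2*(\gamma_{12})^2 + (\frac{8111}{14112})^2*(\gamma_{13})^2 + (-\frac{2999}{4704})^2*(\gamma_{14})^2 + (\frac{41705}{84672})^2*(\gamma_{15})^2 + (-\frac{1279}{12096})^2*(\gamma_{23})^2 + (-\frac{12725}{42336})^2*(\gamma_{24})^2 + (\frac{1375}{14112})^2*(\gamma_{25})^2 + (\frac{4309}{14112})^2*(\gamma_{34})^2 + (-\frac{11635}{84672})^2*(\gamma_{35})^2 + (-\frac{4625}{42336})^2*(\gamma_{45})^2 = \frac{4435426801}{7169347584}*(-1) + \frac{65788321}{199148544}*(-1) + \frac{8994001}{22127616}*(+1) + \frac{1739307025}{7169347584}*(+1) + \frac{1635841}{146313216}*(-1) + \frac{161925625}{1792336896}*(+1) + \frac{1890625}{199148544}*(+1) + \frac{18567481}{199148544}*(+1) + \frac{135373225}{7169347584}*(+1) + \frac{21390625}{1792336896}*(-1) = -\frac{1}{9} (each basis 2-blade squares to minus the product of its generators' squares); cross terms between blades sharing an index anticommute and cancel; the commuting (index-disjoint) pairs give grade-4 terms 2*c*c'*(blade product), which cancel blade by blade — \gamma_{1234}: -\frac{286975091}{597445632} + \frac{103212475}{298722816} + \frac{3835721}{28449792} = 0; \gamma_{1235}: \frac{774879365}{3584673792} - \frac{11152625}{99574272} - \frac{53340695}{512096256} = 0; \gamma_{1245}: \frac{308020375}{1792336896} + \frac{4123625}{33191424} - \frac{530696125}{1792336896} = 0; \gamma_{1345}: -\frac{37513375}{298722816} - \frac{34893365}{199148544} + \frac{179706845}{597445632} = 0; \gamma_{2345}: \frac{5915375}{256048128} - \frac{148055375}{1792336896} + \frac{5924875}{99574272} = 0 — confirming B is simple. So B^2 = -\frac{1}{9}.
B^2 = -\frac{1}{9} — B^2 < 0, so the exponential closes trigonometrically: l = \frac{1}{3}, alpha*l = - \frac{\pi}{2}, so exp(alpha B) = cos(- \frac{\pi}{2}) + (sin(- \frac{\pi}{2})/(\frac{1}{3}))*B = 0 + (-3)*B.
Answer: \frac{66599}{28224} \gamma_{12} - \frac{8111}{4704} \gamma_{13} + \frac{2999}{1568} \gamma_{14} - \frac{41705}{28224} \gamma_{15} + \frac{1279}{4032} \gamma_{23} + \frac{12725}{14112} \gamma_{24} - \frac{1375}{4704} \gamma_{25} - \frac{4309}{4704} \gamma_{34} + \frac{11635}{28224} \gamma_{35} + \frac{4625}{14112} \gamma_{45}


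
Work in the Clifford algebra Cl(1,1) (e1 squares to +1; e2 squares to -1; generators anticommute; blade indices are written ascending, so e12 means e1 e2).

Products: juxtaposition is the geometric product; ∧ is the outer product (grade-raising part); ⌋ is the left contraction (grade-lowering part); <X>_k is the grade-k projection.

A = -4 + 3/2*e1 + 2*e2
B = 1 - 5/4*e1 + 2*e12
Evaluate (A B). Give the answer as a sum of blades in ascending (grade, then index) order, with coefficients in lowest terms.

step 1: -47/8 + 21/2*e1 + 5*e2 - 11/2*e12
Answer: -47/8 + 21/2*e1 + 5*e2 - 11/2*e12


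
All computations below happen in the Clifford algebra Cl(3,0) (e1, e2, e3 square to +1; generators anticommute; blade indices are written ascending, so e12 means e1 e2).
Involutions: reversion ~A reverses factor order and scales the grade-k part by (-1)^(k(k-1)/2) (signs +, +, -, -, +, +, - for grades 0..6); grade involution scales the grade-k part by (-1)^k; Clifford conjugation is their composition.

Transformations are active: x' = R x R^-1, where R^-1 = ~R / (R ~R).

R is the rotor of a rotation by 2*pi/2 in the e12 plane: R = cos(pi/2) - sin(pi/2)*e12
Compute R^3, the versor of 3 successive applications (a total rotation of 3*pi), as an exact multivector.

Because a rotor carries half the rotation angle, composing 3 copies of this e12-plane rotor multiplies the phase: 3*(pi/2) = 3*pi/2, hence R^3 = cos(3*pi/2) - sin(3*pi/2)*e12.
cos(3*pi/2) = 0 and sin(3*pi/2) = -1, so R^3 = e12. The net rotation is 1*pi (after discarding 1 full turn, each of which contributes a factor -1 to the rotor); the rotor keeps the half-angle phase exactly.
Answer: e12


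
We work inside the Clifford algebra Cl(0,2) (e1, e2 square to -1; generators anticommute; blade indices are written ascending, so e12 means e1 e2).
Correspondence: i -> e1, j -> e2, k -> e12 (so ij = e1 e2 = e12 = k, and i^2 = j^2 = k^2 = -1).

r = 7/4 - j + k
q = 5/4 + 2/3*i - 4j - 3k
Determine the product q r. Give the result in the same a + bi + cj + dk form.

In blades: q = 5/4 + 2/3*e1 - 4*e2 - 3*e12, r = 7/4 - e2 + e12.
Distribute q over r term by term (generator squares from the signature, products reordered to ascending indices): (5/4)*r = 35/16 - 5/4*e2 + 5/4*e12; (2/3*e1)*r = 7/6*e1 - 2/3*e2 - 2/3*e12; (-4*e2)*r = -4 - 4*e1 - 7*e2; (-3*e12)*r = 3 - 3*e1 - 21/4*e12.
Sum: 19/16 - 35/6*e1 - 107/12*e2 - 14/3*e12; translating back through the correspondence:
Answer: 19/16 - 35/6*i - 107/12*j - 14/3*k


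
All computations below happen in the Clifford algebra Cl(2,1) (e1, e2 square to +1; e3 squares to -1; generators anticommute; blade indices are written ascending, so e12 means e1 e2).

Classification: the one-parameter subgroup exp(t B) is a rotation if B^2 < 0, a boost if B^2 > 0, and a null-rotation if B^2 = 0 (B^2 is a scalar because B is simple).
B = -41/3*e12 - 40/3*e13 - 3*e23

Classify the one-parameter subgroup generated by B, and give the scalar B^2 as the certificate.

B^2 term by term: the squares give (-41/3)^2*(e12)^2 + (-40/3)^2*(e13)^2 + (-3)^2*(e23)^2 = 1681/9*(-1) + 1600/9*(+1) + 9*(+1) = 0 (each basis 2-blade squares to minus the product of its generators' squares); cross terms between blades sharing an index anticommute and cancel. So B^2 = 0.
Answer: null-rotation, certificate B^2 = 0. The invariant at work: B^2 = 0 is unchanged by conjugation, hence its sign classifies the subgroup whatever basis B is written in.


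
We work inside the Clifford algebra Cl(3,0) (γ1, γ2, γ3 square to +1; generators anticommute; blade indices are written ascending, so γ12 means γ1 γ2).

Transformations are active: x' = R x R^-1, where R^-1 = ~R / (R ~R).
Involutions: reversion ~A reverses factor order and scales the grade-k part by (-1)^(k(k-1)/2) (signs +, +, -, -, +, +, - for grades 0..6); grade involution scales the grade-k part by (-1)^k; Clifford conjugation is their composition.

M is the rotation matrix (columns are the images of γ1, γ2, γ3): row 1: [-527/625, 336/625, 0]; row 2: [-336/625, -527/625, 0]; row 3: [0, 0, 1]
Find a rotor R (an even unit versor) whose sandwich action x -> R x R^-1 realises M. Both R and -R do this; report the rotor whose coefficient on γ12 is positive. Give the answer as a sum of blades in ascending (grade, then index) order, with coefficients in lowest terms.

Method: write R = a + b12*γ12 + b13*γ13 + b23*γ23 with a^2 + b12^2 + b13^2 + b23^2 = 1 (so R^-1 = ~R). Expanding the columns R e_j ~R gives tr M = 4a^2 - 1 and, from the antisymmetric part, M21 - M12 = -4a*b12, M13 - M31 = 4a*b13, M32 - M23 = -4a*b23.
Here tr M = -429/625, so a^2 = (1 + tr M)/4 = 49/625 and a = ±7/25. Taking a = 7/25: M21 - M12 = -672/625, M13 - M31 = 0, M32 - M23 = 0, giving b12 = 24/25, b13 = 0, b23 = 0, i.e. R = 7/25 + 24/25*γ12.
Its γ12 coefficient is already positive.
Answer: 7/25 + 24/25*γ12. Why the constraint matters: R and -R act identically through the sandwich — M has trace -429/625 either way — so only the sign condition on γ12 picks one of the two preimages.


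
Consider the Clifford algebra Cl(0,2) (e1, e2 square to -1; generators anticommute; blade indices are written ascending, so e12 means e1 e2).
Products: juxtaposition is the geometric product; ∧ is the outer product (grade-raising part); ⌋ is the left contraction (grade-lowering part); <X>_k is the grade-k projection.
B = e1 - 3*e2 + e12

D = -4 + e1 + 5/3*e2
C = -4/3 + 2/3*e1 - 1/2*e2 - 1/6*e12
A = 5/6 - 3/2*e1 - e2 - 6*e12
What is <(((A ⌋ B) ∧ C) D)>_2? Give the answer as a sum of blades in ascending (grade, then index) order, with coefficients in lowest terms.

step 1: 9/2 - 1/6*e1 - e2 + 5/6*e12
step 2: -6 + 29/9*e1 - 11/12*e2 - 10/9*e12
step 3: 803/36 - 460/27*e1 - 67/9*e2 + 1159/108*e12
step 4: 1159/108*e12
Answer: 1159/108*e12


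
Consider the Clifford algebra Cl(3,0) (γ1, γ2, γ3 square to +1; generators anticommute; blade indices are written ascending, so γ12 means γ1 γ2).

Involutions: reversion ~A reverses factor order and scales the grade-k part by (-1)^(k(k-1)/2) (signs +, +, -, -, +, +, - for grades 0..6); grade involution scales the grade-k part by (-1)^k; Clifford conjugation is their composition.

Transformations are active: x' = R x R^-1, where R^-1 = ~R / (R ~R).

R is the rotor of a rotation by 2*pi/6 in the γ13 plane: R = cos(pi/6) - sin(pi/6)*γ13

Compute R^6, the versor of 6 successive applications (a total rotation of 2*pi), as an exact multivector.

Rotor phase runs at HALF the rotation angle; powers of one rotor simply add phase, so after 6 steps in γ13 the phase is 6*pi/6 = pi and R^6 = cos(pi) - sin(pi)*γ13.
cos(pi) = -1 and sin(pi) = 0, so R^6 = -1. The total rotation 2*pi is 1 full turn, so every vector returns to itself, yet the rotor is -1, on the OTHER sheet of the double cover (an odd number of 2*pi turns).
Answer: -1


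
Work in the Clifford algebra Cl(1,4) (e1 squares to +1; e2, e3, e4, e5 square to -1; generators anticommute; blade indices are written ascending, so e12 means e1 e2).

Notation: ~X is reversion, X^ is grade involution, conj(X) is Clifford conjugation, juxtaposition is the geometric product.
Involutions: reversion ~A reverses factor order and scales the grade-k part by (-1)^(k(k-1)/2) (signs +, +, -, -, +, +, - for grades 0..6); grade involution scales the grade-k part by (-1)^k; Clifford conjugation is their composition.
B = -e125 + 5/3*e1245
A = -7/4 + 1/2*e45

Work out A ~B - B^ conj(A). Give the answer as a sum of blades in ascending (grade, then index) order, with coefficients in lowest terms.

first term: -5/6*e12 - 1/2*e124 - 7/4*e125 - 35/12*e1245
second term: 5/6*e12 - 1/2*e124 - 7/4*e125 - 35/12*e1245
Answer: -5/3*e12


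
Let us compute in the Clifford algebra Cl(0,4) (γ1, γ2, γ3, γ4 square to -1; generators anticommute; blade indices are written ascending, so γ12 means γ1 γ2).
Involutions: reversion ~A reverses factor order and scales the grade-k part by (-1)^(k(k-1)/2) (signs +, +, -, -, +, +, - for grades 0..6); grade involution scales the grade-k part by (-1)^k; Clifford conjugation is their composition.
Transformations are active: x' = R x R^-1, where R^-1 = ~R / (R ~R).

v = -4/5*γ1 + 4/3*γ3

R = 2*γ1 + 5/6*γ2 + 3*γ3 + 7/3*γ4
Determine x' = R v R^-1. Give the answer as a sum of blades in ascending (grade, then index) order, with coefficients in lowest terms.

~R = 2*γ1 + 5/6*γ2 + 3*γ3 + 7/3*γ4, and R ~R = -689/36, so R^-1 = ~R / (-689/36).
R v = -12/5 + 2/3*γ12 + 76/15*γ13 + 28/15*γ14 + 10/9*γ23 - 28/9*γ34
Answer: 4484/3445*γ1 + 144/689*γ2 - 6004/10335*γ3 + 2016/3445*γ4


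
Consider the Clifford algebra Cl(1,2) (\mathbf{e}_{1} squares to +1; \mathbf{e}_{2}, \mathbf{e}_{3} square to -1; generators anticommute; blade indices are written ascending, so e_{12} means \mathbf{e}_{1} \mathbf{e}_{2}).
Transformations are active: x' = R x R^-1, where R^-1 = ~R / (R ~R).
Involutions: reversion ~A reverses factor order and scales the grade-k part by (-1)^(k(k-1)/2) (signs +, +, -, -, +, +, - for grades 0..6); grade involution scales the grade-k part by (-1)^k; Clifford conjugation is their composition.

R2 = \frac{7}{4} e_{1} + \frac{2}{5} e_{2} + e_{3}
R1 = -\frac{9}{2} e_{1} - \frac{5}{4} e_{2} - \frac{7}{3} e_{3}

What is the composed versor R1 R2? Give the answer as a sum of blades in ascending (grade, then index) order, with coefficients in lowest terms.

Distribute over the terms of R1 (each basis-blade product reordered to ascending indices, repeated generators contracted through their squares):
(-\frac{9}{2} e_{1}) R2 = -\frac{63}{8} - \frac{9}{5} e_{12} - \frac{9}{2} e_{13}
(-\frac{5}{4} e_{2}) R2 = \frac{1}{2} + \frac{35}{16} e_{12} - \frac{5}{4} e_{23}
(-\frac{7}{3} e_{3}) R2 = \frac{7}{3} + \frac{49}{12} e_{13} + \frac{14}{15} e_{23}
Summing the partial products and collecting blades:
Answer: -\frac{121}{24} + \frac{31}{80} e_{12} - \frac{5}{12} e_{13} - \frac{19}{60} e_{23}


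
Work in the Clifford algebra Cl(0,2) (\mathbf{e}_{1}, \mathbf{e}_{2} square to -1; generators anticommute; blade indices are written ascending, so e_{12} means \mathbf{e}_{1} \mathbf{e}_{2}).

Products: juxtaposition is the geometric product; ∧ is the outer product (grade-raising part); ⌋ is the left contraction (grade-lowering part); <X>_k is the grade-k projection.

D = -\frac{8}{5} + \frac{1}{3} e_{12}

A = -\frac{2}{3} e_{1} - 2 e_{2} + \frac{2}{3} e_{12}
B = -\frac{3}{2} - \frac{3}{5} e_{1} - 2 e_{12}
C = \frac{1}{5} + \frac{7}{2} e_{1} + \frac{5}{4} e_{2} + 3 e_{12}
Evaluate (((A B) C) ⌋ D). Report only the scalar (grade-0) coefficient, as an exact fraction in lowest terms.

step 1: \frac{14}{15} + 5 e_{1} + \frac{19}{15} e_{2} - \frac{11}{5} e_{12}
step 2: -\frac{3689}{300} + \frac{649}{60} e_{1} - \frac{532}{25} e_{2} + \frac{1253}{300} e_{12}
step 3: \frac{82271}{4500} - \frac{532}{75} e_{1} - \frac{649}{180} e_{2} - \frac{3689}{900} e_{12}
Answer: \frac{82271}{4500}


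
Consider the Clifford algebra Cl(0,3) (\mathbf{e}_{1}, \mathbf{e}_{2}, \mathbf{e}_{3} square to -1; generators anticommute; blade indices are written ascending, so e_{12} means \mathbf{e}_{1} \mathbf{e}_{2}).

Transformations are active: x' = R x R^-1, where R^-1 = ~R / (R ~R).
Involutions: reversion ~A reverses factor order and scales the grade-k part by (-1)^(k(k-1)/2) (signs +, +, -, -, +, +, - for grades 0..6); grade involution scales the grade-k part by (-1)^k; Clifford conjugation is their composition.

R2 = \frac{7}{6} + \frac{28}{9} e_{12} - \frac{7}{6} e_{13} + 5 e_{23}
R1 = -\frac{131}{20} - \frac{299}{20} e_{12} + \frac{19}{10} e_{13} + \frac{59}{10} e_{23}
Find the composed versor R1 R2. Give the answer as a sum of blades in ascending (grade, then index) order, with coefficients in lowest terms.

Distribute over the terms of R1 (each basis-blade product reordered to ascending indices, repeated generators contracted through their squares):
(-\frac{131}{20}) R2 = -\frac{917}{120} - \frac{917}{45} e_{12} + \frac{917}{120} e_{13} - \frac{131}{4} e_{23}
(-\frac{299}{20} e_{12}) R2 = \frac{2093}{45} - \frac{2093}{120} e_{12} + \frac{299}{4} e_{13} + \frac{2093}{120} e_{23}
(\frac{19}{10} e_{13}) R2 = \frac{133}{60} + \frac{19}{2} e_{12} + \frac{133}{60} e_{13} - \frac{266}{45} e_{23}
(\frac{59}{10} e_{23}) R2 = -\frac{59}{2} + \frac{413}{60} e_{12} + \frac{826}{45} e_{13} + \frac{413}{60} e_{23}
Summing the partial products and collecting blades:
Answer: \frac{4171}{360} - \frac{7717}{360} e_{12} + \frac{37067}{360} e_{13} - \frac{5161}{360} e_{23}


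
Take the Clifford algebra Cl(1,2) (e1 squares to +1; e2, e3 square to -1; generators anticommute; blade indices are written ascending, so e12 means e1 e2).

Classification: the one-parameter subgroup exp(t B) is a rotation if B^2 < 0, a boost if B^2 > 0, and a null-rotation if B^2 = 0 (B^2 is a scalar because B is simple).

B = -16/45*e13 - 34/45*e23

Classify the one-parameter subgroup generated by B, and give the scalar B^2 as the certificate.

B^2 term by term: the squares give (-16/45)^2*(e13)^2 + (-34/45)^2*(e23)^2 = 256/2025*(+1) + 1156/2025*(-1) = -4/9 (each basis 2-blade squares to minus the product of its generators' squares); cross terms between blades sharing an index anticommute and cancel. So B^2 = -4/9.
Answer: rotation, certificate B^2 = -4/9. No conjugation can change B^2 = -4/9; the sign gives the class.


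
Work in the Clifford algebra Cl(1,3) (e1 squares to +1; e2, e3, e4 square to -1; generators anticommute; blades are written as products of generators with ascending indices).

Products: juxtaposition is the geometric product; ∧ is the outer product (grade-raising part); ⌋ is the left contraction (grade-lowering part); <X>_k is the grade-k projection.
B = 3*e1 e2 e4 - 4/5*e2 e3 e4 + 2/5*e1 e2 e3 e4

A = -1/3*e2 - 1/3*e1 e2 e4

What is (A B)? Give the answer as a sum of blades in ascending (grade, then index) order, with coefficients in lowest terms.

step 1: 1 - 2/15*e3 + 4/15*e1 e3 - e1 e4 - 4/15*e3 e4 - 2/15*e1 e3 e4
Answer: 1 - 2/15*e3 + 4/15*e1 e3 - e1 e4 - 4/15*e3 e4 - 2/15*e1 e3 e4


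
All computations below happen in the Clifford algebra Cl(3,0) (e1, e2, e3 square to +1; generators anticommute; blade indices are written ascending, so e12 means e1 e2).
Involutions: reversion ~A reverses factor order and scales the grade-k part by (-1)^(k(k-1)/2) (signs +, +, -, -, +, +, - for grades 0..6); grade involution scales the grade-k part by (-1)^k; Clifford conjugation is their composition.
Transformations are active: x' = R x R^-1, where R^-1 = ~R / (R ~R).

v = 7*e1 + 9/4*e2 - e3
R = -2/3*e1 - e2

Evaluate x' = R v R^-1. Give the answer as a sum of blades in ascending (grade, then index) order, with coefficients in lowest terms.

~R = -2/3*e1 - e2, and R ~R = 13/9, so R^-1 = ~R / (13/9).
R v = -83/12 + 11/2*e12 + 2/3*e13 + e23
Answer: -8/13*e1 + 381/52*e2 + e3


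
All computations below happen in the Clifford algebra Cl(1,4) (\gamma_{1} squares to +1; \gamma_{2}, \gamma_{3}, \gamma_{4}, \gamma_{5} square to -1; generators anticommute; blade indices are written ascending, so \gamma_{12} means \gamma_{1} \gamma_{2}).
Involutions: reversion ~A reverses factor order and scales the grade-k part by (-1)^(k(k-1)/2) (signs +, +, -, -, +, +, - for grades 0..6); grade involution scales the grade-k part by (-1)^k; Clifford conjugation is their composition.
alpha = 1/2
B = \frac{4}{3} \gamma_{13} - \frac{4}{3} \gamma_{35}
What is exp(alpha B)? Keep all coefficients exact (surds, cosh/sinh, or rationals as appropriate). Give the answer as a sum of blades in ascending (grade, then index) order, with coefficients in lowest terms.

B^2 term by term: the squares give (\frac{4}{3})^2*(\gamma_{13})^2 + (-\frac{4}{3})^2*(\gamma_{35})^2 = \frac{16}{9}*(+1) + \frac{16}{9}*(-1) = 0 (each basis 2-blade squares to minus the product of its generators' squares); cross terms between blades sharing an index anticommute and cancel. So B^2 = 0.
B^2 = 0, so the series closes: exp(alpha B) = 1 + alpha B (parabolic case).
Answer: 1 + \frac{2}{3} \gamma_{13} - \frac{2}{3} \gamma_{35}


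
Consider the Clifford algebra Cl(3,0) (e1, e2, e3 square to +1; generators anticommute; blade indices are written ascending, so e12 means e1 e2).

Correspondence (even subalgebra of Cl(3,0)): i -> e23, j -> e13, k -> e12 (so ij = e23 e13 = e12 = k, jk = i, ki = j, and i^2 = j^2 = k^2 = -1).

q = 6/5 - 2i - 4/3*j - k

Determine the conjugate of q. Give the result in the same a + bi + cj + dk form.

In blades: q = 6/5 - e12 - 4/3*e13 - 2*e23.
Quaternion conjugation is reversion on the even subalgebra: the scalar is fixed and every grade-2 blade flips sign, giving 6/5 + e12 + 4/3*e13 + 2*e23; translating back:
Answer: 6/5 + 2i + 4/3*j + k


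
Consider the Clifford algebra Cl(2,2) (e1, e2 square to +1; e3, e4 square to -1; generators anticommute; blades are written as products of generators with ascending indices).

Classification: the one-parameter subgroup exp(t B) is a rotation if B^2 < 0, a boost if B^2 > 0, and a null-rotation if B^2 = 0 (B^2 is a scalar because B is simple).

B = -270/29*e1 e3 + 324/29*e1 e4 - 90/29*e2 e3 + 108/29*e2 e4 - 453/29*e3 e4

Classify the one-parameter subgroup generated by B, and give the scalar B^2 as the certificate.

B^2 term by term: the squares give (-270/29)^2*(e1 e3)^2 + (324/29)^2*(e1 e4)^2 + (-90/29)^2*(e2 e3)^2 + (108/29)^2*(e2 e4)^2 + (-453/29)^2*(e3 e4)^2 = 72900/841*(+1) + 104976/841*(+1) + 8100/841*(+1) + 11664/841*(+1) + 205209/841*(-1) = -9 (each basis 2-blade squares to minus the product of its generators' squares); cross terms between blades sharing an index anticommute and cancel; the commuting (index-disjoint) pairs give grade-4 terms 2*c*c'*(blade product), which cancel blade by blade — e1 e2 e3 e4: 58320/841 - 58320/841 = 0 — confirming B is simple. So B^2 = -9.
Answer: rotation, certificate B^2 = -9. Key observation: B^2 = -9 is a conjugation invariant, so its sign decides the class regardless of the surface form of B.


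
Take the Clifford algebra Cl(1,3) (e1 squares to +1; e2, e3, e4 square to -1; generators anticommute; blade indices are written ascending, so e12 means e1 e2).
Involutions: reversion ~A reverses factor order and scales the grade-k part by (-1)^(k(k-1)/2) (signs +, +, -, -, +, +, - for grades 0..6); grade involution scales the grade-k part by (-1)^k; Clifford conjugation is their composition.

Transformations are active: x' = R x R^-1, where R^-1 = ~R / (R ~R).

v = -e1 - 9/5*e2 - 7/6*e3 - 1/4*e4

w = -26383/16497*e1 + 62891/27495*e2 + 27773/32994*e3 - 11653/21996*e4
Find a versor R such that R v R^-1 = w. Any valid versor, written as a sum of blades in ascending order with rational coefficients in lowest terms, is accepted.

R = v + w = -42880/16497*e1 + 2680/5499*e2 - 5360/16497*e3 - 4288/5499*e4 works: the equal norms (-13189/3600) guarantee its sandwich swaps v into w.
Answer: -42880/16497*e1 + 2680/5499*e2 - 5360/16497*e3 - 4288/5499*e4


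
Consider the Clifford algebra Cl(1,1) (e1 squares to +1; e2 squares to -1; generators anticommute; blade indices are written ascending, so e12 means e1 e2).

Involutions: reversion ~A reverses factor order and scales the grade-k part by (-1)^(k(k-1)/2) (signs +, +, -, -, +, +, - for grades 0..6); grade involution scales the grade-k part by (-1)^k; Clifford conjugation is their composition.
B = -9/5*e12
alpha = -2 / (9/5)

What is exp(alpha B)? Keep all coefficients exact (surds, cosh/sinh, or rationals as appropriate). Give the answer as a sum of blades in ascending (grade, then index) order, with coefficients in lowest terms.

B^2 = (-9/5)^2*(e12)^2 = 81/25*(+1) = 81/25 (a basis 2-blade squares to minus the product of its generators' squares).
B^2 = 81/25 — the series telescopes hyperbolically here: l = 9/5, alpha*l = -2, so exp(alpha B) = cosh(-2) + (sinh(-2)/(9/5))*B = cosh(2) + (-5*sinh(2)/9)*B.
Answer: cosh(2) + sinh(2)*e12


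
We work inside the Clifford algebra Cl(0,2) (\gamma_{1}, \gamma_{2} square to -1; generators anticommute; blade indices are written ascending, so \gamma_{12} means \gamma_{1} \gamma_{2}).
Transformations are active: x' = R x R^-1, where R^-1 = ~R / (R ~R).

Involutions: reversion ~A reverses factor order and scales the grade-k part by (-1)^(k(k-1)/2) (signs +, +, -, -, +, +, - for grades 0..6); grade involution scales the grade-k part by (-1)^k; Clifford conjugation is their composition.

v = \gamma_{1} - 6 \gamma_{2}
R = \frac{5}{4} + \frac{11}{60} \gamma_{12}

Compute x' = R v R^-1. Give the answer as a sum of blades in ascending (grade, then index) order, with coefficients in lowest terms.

~R = \frac{5}{4} - \frac{11}{60} \gamma_{12}, and R ~R = \frac{2873}{1800}, so R^-1 = ~R / (\frac{2873}{1800}).
R v = \frac{47}{20} \gamma_{1} - \frac{439}{60} \gamma_{2}
Answer: \frac{7702}{2873} \gamma_{1} - \frac{15687}{2873} \gamma_{2}


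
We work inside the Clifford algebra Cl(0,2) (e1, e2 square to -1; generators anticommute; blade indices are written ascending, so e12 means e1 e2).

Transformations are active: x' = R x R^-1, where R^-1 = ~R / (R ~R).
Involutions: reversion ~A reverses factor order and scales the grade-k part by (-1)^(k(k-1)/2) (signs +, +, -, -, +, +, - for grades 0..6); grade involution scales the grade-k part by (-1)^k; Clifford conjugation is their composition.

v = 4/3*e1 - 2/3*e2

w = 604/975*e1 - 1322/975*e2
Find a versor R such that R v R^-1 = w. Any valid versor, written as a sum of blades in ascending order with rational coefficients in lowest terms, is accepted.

A norm check does it: q(v) = q(w) = -20/9, hence R = v + w = 1904/975*e1 - 1972/975*e2 realises the map — parallel part kept, (v - w)/2 negated, v carried to w.
Answer: 1904/975*e1 - 1972/975*e2


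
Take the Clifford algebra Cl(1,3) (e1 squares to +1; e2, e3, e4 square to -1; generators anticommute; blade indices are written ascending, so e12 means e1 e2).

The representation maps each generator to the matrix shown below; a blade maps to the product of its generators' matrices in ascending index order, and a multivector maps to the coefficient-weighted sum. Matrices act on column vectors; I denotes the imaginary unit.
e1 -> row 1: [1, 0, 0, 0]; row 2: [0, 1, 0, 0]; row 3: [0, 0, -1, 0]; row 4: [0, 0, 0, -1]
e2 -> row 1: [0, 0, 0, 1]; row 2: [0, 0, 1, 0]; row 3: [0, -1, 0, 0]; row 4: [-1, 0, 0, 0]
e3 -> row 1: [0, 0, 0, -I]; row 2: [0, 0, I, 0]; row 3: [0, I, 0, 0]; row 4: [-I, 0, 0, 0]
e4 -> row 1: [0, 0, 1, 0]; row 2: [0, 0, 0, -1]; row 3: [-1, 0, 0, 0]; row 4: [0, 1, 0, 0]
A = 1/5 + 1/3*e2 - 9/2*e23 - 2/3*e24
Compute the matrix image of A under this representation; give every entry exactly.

Bivector images (products of the table entries): rho(e23) = rho(e2)rho(e3) = row 1: [-I, 0, 0, 0]; row 2: [0, I, 0, 0]; row 3: [0, 0, -I, 0]; row 4: [0, 0, 0, I]; rho(e24) = rho(e2)rho(e4) = row 1: [0, 1, 0, 0]; row 2: [-1, 0, 0, 0]; row 3: [0, 0, 0, 1]; row 4: [0, 0, -1, 0].
M = (1/5)*1 + (1/3)*rho(e2) + (-9/2)*rho(e23) + (-2/3)*rho(e24), summed entrywise (1 is the identity matrix):
Answer: row 1: [1/5 + 9*I/2, -2/3, 0, 1/3]; row 2: [2/3, 1/5 - 9*I/2, 1/3, 0]; row 3: [0, -1/3, 1/5 + 9*I/2, -2/3]; row 4: [-1/3, 0, 2/3, 1/5 - 9*I/2]


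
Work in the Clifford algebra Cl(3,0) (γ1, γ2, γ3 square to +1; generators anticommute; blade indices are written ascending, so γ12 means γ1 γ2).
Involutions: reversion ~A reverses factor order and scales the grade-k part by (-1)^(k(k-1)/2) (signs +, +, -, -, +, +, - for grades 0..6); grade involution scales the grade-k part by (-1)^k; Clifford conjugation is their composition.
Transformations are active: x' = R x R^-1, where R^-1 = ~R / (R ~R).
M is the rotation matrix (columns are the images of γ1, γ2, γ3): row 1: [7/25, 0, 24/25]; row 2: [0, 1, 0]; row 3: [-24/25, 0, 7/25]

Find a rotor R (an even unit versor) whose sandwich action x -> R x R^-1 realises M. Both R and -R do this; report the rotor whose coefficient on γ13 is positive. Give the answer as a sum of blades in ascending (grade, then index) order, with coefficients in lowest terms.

Method: write R = a + b12*γ12 + b13*γ13 + b23*γ23 with a^2 + b12^2 + b13^2 + b23^2 = 1 (so R^-1 = ~R). Expanding the columns R e_j ~R gives tr M = 4a^2 - 1 and, from the antisymmetric part, M21 - M12 = -4a*b12, M13 - M31 = 4a*b13, M32 - M23 = -4a*b23.
Here tr M = 39/25, so a^2 = (1 + tr M)/4 = 16/25 and a = ±4/5. Taking a = 4/5: M21 - M12 = 0, M13 - M31 = 48/25, M32 - M23 = 0, giving b12 = 0, b13 = 3/5, b23 = 0, i.e. R = 4/5 + 3/5*γ13.
Its γ13 coefficient is already positive.
Answer: 4/5 + 3/5*γ13. Key observation: the double cover Spin(3) -> SO(3) sends R and -R to the same matrix (trace 39/25 here), so the stated sign of the γ13 coefficient is what selects one sheet.


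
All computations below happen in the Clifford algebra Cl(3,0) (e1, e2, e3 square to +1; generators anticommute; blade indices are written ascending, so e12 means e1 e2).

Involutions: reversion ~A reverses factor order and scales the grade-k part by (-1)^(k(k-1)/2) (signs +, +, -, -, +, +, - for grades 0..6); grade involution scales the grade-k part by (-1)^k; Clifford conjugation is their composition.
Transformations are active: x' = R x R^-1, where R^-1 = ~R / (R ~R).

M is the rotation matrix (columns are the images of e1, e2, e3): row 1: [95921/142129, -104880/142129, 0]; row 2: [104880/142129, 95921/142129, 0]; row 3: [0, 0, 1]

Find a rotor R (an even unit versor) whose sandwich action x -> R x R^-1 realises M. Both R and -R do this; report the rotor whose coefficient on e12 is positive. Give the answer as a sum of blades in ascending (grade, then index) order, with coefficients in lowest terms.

Method: write R = a + b12*e12 + b13*e13 + b23*e23 with a^2 + b12^2 + b13^2 + b23^2 = 1 (so R^-1 = ~R). Expanding the columns R e_j ~R gives tr M = 4a^2 - 1 and, from the antisymmetric part, M21 - M12 = -4a*b12, M13 - M31 = 4a*b13, M32 - M23 = -4a*b23.
Here tr M = 333971/142129, so a^2 = (1 + tr M)/4 = 119025/142129 and a = ±345/377. Taking a = 345/377: M21 - M12 = 209760/142129, M13 - M31 = 0, M32 - M23 = 0, giving b12 = -152/377, b13 = 0, b23 = 0, i.e. R = 345/377 - 152/377*e12.
Its e12 coefficient is negative, so report the other preimage -R.
Answer: -345/377 + 152/377*e12. Key observation: the double cover Spin(3) -> SO(3) sends R and -R to the same matrix (trace 333971/142129 here), so the stated sign of the e12 coefficient is what selects one sheet.


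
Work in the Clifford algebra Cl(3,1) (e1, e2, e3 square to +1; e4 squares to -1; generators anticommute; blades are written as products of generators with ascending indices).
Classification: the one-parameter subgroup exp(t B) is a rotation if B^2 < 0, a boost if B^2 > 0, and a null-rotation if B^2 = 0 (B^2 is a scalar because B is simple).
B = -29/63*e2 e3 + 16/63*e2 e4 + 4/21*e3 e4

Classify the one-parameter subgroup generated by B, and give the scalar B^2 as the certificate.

B^2 term by term: the squares give (-29/63)^2*(e2 e3)^2 + (16/63)^2*(e2 e4)^2 + (4/21)^2*(e3 e4)^2 = 841/3969*(-1) + 256/3969*(+1) + 16/441*(+1) = -1/9 (each basis 2-blade squares to minus the product of its generators' squares); cross terms between blades sharing an index anticommute and cancel. So B^2 = -1/9.
Answer: rotation, certificate B^2 = -1/9. One invariant decides it: the square -1/9 survives every conjugation, and its sign is exactly the classification.


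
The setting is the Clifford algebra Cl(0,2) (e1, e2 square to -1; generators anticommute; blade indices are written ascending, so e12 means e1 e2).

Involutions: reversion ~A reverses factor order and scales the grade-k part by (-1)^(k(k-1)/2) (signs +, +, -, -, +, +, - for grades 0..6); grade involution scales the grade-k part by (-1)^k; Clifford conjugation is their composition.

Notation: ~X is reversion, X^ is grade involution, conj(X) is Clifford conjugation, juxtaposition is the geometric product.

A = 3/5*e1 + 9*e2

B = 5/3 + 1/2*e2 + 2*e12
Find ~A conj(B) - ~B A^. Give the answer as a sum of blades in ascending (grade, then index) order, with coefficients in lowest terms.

first term: 9/2 - 17*e1 + 81/5*e2 - 3/10*e12
second term: 9/2 - 19*e1 - 69/5*e2 + 3/10*e12
Answer: 2*e1 + 30*e2 - 3/5*e12


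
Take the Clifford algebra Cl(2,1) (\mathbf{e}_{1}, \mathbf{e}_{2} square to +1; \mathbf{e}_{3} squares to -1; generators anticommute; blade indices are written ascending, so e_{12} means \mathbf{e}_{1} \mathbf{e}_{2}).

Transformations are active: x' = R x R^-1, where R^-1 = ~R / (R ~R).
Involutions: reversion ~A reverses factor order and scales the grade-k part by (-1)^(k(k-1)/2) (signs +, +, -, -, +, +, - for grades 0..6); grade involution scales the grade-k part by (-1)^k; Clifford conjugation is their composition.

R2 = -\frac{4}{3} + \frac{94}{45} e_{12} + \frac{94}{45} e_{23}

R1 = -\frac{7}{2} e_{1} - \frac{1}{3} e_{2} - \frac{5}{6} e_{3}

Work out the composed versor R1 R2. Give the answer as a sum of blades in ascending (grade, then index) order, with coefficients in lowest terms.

Distribute over the terms of R1 (each basis-blade product reordered to ascending indices, repeated generators contracted through their squares):
(-\frac{7}{2} e_{1}) R2 = \frac{14}{3} e_{1} - \frac{329}{45} e_{2} - \frac{329}{45} e_{123}
(-\frac{1}{3} e_{2}) R2 = \frac{94}{135} e_{1} + \frac{4}{9} e_{2} - \frac{94}{135} e_{3}
(-\frac{5}{6} e_{3}) R2 = -\frac{47}{27} e_{2} + \frac{10}{9} e_{3} - \frac{47}{27} e_{123}
Summing the partial products and collecting blades:
Answer: \frac{724}{135} e_{1} - \frac{1162}{135} e_{2} + \frac{56}{135} e_{3} - \frac{1222}{135} e_{123}


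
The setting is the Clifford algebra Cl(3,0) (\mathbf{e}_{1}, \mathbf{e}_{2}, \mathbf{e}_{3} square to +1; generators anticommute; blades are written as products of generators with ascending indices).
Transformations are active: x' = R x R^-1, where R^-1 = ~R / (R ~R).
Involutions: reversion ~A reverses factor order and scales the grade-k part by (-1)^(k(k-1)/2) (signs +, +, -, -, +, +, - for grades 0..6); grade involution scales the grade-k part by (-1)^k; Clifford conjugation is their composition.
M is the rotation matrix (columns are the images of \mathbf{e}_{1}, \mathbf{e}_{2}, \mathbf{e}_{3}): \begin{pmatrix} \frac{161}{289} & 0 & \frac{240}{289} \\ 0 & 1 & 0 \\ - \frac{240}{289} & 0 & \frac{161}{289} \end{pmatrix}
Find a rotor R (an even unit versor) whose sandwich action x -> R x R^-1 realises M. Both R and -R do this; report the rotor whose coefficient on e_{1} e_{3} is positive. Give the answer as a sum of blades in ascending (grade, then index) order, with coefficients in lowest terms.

Method: write R = a + b12*e_{1} e_{2} + b13*e_{1} e_{3} + b23*e_{2} e_{3} with a^2 + b12^2 + b13^2 + b23^2 = 1 (so R^-1 = ~R). Expanding the columns R e_j ~R gives tr M = 4a^2 - 1 and, from the antisymmetric part, M21 - M12 = -4a*b12, M13 - M31 = 4a*b13, M32 - M23 = -4a*b23.
Here tr M = \frac{611}{289}, so a^2 = (1 + tr M)/4 = \frac{225}{289} and a = ±\frac{15}{17}. Taking a = \frac{15}{17}: M21 - M12 = 0, M13 - M31 = \frac{480}{289}, M32 - M23 = 0, giving b12 = 0, b13 = \frac{8}{17}, b23 = 0, i.e. R = \frac{15}{17} + \frac{8}{17} e_{1} e_{3}.
Its e_{1} e_{3} coefficient is already positive.
Answer: \frac{15}{17} + \frac{8}{17} e_{1} e_{3}. Note: both R and -R realise this M (trace \frac{611}{289}); the covering map identifies them, and the e_{1} e_{3}-coefficient sign is the tie-breaker.


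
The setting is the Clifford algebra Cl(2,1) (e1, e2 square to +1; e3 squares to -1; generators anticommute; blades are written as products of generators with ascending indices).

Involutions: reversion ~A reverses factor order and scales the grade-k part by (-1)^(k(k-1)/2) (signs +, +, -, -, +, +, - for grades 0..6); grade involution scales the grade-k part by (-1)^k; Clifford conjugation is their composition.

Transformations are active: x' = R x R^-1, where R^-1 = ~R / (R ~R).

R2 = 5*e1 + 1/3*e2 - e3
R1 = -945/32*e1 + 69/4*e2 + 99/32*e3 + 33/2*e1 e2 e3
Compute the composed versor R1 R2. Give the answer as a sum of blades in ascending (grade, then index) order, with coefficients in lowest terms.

Distribute over the terms of R2 (each basis-blade product reordered to ascending indices, repeated generators contracted through their squares):
R1 (5*e1) = -4725/32 - 345/4*e1 e2 - 495/32*e1 e3 + 165/2*e2 e3
R1 (1/3*e2) = 23/4 - 315/32*e1 e2 - 11/2*e1 e3 - 33/32*e2 e3
R1 (-e3) = 99/32 + 33/2*e1 e2 + 945/32*e1 e3 - 69/4*e2 e3
Summing the partial products and collecting blades:
Answer: -2221/16 - 2547/32*e1 e2 + 137/16*e1 e3 + 2055/32*e2 e3


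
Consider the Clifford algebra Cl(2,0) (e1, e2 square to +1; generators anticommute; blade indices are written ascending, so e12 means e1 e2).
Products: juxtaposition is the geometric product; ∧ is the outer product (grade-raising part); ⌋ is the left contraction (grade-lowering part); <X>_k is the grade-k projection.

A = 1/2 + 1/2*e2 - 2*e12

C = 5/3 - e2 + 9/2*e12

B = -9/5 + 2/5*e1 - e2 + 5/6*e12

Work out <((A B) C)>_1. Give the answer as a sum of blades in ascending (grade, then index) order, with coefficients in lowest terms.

step 1: 4/15 + 107/60*e1 - 3/5*e2 + 229/60*e12
step 2: -5807/360 + 167/90*e1 + 811/120*e2 + 52/9*e12
step 3: 167/90*e1 + 811/120*e2
Answer: 167/90*e1 + 811/120*e2


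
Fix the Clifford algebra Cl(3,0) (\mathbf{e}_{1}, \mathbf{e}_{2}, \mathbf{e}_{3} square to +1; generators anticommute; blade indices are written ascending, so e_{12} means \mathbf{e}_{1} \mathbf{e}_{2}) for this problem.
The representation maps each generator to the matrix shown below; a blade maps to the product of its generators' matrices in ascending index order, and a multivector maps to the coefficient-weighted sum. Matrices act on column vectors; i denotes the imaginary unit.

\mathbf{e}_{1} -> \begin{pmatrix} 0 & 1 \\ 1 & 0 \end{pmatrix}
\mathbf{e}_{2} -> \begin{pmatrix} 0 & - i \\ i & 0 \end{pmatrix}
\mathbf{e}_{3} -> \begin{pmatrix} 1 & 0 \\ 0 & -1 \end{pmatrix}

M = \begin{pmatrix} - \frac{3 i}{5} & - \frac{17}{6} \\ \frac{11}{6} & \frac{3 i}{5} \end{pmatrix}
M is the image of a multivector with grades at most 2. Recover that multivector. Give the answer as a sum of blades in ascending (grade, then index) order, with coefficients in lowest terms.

Method: 1, rho(e_{1}), rho(e_{2}), rho(e_{3}) form a trace-orthogonal basis of the 2x2 complex matrices (tr(X Y) = 2 if X = Y, else 0), so M = m0*1 + m1*rho(e_{1}) + m2*rho(e_{2}) + m3*rho(e_{3}) with m0 = tr(M)/2 = 0, m1 = tr(M rho(e_{1}))/2 = - \frac{1}{2}, m2 = tr(M rho(e_{2}))/2 = - \frac{7 i}{3}, m3 = tr(M rho(e_{3}))/2 = - \frac{3 i}{5}.
Multiplying table entries, the bivector images are rho(e_{12}) = i*rho(e_{3}), rho(e_{13}) = -i*rho(e_{2}), rho(e_{23}) = i*rho(e_{1}); with real blade coefficients the real parts of m0..m3 are the coefficients of 1, e_{1}, e_{2}, e_{3} and the imaginary parts give the bivectors (e_{23}: Im m1, e_{13}: -Im m2, e_{12}: Im m3).
Answer: -\frac{1}{2} e_{1} - \frac{3}{5} e_{12} + \frac{7}{3} e_{13}
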